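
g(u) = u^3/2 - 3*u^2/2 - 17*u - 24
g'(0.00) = -17.00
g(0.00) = -24.00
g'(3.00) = -12.50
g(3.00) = -75.00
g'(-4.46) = 26.22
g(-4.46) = -22.38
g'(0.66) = -18.33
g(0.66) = -35.73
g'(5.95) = 18.25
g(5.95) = -72.93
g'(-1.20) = -11.24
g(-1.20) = -6.62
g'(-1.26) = -10.84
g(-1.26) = -5.96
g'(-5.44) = 43.71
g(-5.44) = -56.40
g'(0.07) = -17.20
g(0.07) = -25.20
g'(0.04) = -17.12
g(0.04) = -24.68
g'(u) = 3*u^2/2 - 3*u - 17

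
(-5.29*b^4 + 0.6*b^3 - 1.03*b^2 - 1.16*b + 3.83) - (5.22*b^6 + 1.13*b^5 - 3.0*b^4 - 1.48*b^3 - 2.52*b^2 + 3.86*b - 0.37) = -5.22*b^6 - 1.13*b^5 - 2.29*b^4 + 2.08*b^3 + 1.49*b^2 - 5.02*b + 4.2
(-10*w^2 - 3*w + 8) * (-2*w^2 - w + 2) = 20*w^4 + 16*w^3 - 33*w^2 - 14*w + 16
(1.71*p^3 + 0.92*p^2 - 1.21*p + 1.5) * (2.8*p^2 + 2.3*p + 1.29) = 4.788*p^5 + 6.509*p^4 + 0.9339*p^3 + 2.6038*p^2 + 1.8891*p + 1.935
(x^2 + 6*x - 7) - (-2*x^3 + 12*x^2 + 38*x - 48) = 2*x^3 - 11*x^2 - 32*x + 41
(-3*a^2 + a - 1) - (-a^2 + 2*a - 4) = -2*a^2 - a + 3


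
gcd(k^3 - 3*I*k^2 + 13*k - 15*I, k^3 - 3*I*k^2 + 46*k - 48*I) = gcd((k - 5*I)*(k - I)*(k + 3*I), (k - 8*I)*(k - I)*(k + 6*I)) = k - I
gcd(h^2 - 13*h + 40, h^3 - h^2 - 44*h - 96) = h - 8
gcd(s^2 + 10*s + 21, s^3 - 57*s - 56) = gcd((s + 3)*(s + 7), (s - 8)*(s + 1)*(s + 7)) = s + 7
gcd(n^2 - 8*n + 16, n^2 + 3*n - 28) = n - 4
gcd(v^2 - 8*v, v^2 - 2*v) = v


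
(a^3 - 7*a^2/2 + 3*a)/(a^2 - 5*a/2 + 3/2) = a*(a - 2)/(a - 1)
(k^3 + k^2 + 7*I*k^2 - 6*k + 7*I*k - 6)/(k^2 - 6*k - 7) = (k^2 + 7*I*k - 6)/(k - 7)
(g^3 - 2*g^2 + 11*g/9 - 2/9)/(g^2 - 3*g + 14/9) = (3*g^2 - 4*g + 1)/(3*g - 7)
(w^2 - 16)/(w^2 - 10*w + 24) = (w + 4)/(w - 6)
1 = 1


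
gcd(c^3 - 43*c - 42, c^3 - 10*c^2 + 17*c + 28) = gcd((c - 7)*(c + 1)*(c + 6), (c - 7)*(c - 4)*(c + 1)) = c^2 - 6*c - 7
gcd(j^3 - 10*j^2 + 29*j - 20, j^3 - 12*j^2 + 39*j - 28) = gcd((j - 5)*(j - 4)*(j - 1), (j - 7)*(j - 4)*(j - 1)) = j^2 - 5*j + 4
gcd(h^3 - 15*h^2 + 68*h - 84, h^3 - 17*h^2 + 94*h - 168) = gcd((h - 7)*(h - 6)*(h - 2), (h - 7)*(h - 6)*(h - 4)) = h^2 - 13*h + 42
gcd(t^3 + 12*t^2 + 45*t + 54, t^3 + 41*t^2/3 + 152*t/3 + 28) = t + 6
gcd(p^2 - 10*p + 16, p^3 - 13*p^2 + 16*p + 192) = p - 8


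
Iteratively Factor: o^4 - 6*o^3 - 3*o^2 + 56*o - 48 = (o - 4)*(o^3 - 2*o^2 - 11*o + 12) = (o - 4)*(o - 1)*(o^2 - o - 12) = (o - 4)*(o - 1)*(o + 3)*(o - 4)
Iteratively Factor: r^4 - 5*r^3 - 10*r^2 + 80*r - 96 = (r + 4)*(r^3 - 9*r^2 + 26*r - 24) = (r - 3)*(r + 4)*(r^2 - 6*r + 8) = (r - 4)*(r - 3)*(r + 4)*(r - 2)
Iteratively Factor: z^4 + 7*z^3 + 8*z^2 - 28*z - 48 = (z - 2)*(z^3 + 9*z^2 + 26*z + 24) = (z - 2)*(z + 2)*(z^2 + 7*z + 12) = (z - 2)*(z + 2)*(z + 4)*(z + 3)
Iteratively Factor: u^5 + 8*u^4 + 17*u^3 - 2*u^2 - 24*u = (u)*(u^4 + 8*u^3 + 17*u^2 - 2*u - 24) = u*(u + 3)*(u^3 + 5*u^2 + 2*u - 8) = u*(u - 1)*(u + 3)*(u^2 + 6*u + 8) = u*(u - 1)*(u + 2)*(u + 3)*(u + 4)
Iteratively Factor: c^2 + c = (c)*(c + 1)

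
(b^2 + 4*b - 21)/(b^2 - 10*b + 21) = (b + 7)/(b - 7)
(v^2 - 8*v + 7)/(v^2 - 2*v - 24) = (-v^2 + 8*v - 7)/(-v^2 + 2*v + 24)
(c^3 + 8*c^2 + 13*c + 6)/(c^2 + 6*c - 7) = (c^3 + 8*c^2 + 13*c + 6)/(c^2 + 6*c - 7)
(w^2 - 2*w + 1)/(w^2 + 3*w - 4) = (w - 1)/(w + 4)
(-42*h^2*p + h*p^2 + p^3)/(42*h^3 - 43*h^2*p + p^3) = p/(-h + p)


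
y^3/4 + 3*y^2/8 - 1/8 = (y/4 + 1/4)*(y - 1/2)*(y + 1)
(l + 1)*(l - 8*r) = l^2 - 8*l*r + l - 8*r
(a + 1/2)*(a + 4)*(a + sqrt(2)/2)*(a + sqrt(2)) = a^4 + 3*sqrt(2)*a^3/2 + 9*a^3/2 + 3*a^2 + 27*sqrt(2)*a^2/4 + 3*sqrt(2)*a + 9*a/2 + 2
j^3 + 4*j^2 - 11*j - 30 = (j - 3)*(j + 2)*(j + 5)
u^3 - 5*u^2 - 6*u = u*(u - 6)*(u + 1)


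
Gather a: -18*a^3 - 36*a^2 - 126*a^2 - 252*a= -18*a^3 - 162*a^2 - 252*a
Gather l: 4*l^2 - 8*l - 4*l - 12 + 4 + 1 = 4*l^2 - 12*l - 7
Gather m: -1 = -1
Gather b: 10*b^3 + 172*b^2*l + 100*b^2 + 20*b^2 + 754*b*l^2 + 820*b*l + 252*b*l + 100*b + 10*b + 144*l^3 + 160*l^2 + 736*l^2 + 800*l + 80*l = 10*b^3 + b^2*(172*l + 120) + b*(754*l^2 + 1072*l + 110) + 144*l^3 + 896*l^2 + 880*l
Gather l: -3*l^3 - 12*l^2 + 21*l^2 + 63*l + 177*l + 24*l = -3*l^3 + 9*l^2 + 264*l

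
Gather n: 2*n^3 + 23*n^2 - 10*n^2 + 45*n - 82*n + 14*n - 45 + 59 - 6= 2*n^3 + 13*n^2 - 23*n + 8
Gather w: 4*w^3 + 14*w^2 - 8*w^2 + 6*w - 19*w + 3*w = 4*w^3 + 6*w^2 - 10*w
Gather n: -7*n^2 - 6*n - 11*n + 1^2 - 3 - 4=-7*n^2 - 17*n - 6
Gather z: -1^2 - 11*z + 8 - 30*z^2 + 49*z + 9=-30*z^2 + 38*z + 16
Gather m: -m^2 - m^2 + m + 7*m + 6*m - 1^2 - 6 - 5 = -2*m^2 + 14*m - 12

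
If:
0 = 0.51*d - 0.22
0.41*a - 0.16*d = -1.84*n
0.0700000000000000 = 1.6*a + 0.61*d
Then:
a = -0.12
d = 0.43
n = 0.06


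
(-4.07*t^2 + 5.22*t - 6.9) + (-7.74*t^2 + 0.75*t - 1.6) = -11.81*t^2 + 5.97*t - 8.5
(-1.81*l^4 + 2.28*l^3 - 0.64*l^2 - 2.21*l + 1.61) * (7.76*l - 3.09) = -14.0456*l^5 + 23.2857*l^4 - 12.0116*l^3 - 15.172*l^2 + 19.3225*l - 4.9749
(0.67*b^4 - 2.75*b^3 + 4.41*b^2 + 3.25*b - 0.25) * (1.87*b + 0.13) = 1.2529*b^5 - 5.0554*b^4 + 7.8892*b^3 + 6.6508*b^2 - 0.045*b - 0.0325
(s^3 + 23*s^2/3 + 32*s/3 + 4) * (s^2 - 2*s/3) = s^5 + 7*s^4 + 50*s^3/9 - 28*s^2/9 - 8*s/3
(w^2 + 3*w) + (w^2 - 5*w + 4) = 2*w^2 - 2*w + 4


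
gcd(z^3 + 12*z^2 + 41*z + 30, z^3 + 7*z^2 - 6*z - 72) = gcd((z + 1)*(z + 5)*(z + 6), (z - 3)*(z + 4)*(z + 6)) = z + 6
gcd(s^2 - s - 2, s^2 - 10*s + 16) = s - 2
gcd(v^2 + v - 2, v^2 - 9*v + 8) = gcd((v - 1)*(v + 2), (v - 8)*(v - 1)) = v - 1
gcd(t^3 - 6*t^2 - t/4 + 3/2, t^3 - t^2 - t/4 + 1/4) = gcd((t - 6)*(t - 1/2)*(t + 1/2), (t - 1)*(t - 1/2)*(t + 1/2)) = t^2 - 1/4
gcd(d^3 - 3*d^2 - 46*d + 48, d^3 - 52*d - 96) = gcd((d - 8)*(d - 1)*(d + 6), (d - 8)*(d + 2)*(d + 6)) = d^2 - 2*d - 48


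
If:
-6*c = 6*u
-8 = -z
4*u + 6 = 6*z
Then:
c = -21/2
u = 21/2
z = 8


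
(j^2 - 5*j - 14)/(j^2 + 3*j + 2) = (j - 7)/(j + 1)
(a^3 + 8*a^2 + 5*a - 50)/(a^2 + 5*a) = a + 3 - 10/a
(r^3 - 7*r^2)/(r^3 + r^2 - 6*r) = r*(r - 7)/(r^2 + r - 6)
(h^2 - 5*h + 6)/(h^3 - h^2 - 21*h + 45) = (h - 2)/(h^2 + 2*h - 15)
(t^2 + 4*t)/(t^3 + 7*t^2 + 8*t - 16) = t/(t^2 + 3*t - 4)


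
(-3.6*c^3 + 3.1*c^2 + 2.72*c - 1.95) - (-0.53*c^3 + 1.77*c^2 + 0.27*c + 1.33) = -3.07*c^3 + 1.33*c^2 + 2.45*c - 3.28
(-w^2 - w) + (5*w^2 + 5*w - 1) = 4*w^2 + 4*w - 1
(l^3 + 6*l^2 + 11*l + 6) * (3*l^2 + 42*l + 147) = 3*l^5 + 60*l^4 + 432*l^3 + 1362*l^2 + 1869*l + 882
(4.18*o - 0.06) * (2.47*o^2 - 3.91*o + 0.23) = 10.3246*o^3 - 16.492*o^2 + 1.196*o - 0.0138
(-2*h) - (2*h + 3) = -4*h - 3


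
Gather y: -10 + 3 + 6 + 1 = 0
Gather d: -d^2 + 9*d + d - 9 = -d^2 + 10*d - 9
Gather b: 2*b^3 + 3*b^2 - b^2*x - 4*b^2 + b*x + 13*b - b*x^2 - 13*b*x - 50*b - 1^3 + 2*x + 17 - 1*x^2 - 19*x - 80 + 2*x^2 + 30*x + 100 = 2*b^3 + b^2*(-x - 1) + b*(-x^2 - 12*x - 37) + x^2 + 13*x + 36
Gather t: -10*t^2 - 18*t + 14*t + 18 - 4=-10*t^2 - 4*t + 14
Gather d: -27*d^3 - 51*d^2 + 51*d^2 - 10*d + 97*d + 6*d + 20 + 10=-27*d^3 + 93*d + 30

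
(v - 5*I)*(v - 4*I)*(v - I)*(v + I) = v^4 - 9*I*v^3 - 19*v^2 - 9*I*v - 20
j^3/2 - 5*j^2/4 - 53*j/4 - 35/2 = (j/2 + 1)*(j - 7)*(j + 5/2)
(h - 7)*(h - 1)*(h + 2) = h^3 - 6*h^2 - 9*h + 14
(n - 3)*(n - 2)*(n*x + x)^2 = n^4*x^2 - 3*n^3*x^2 - 3*n^2*x^2 + 7*n*x^2 + 6*x^2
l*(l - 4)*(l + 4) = l^3 - 16*l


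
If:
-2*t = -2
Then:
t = 1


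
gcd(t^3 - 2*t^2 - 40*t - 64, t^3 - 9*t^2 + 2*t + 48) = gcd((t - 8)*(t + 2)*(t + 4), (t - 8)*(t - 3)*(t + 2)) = t^2 - 6*t - 16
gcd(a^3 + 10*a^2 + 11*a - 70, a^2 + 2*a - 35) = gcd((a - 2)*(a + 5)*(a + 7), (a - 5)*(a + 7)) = a + 7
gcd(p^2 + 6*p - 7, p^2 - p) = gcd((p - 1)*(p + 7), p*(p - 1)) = p - 1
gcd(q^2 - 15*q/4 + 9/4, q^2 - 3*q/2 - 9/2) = q - 3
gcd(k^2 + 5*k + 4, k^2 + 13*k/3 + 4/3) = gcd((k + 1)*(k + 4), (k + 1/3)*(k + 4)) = k + 4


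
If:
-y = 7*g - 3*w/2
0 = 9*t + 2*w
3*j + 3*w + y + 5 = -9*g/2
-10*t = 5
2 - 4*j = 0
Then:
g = 133/20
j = 1/2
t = -1/2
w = 9/4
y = -1727/40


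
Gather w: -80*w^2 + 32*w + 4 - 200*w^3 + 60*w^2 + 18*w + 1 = -200*w^3 - 20*w^2 + 50*w + 5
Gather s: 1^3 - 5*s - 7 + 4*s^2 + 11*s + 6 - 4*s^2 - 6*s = 0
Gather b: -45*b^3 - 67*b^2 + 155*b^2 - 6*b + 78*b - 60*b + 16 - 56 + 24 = -45*b^3 + 88*b^2 + 12*b - 16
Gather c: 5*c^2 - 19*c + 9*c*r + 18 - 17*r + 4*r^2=5*c^2 + c*(9*r - 19) + 4*r^2 - 17*r + 18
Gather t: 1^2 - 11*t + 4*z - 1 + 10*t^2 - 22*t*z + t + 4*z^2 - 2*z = 10*t^2 + t*(-22*z - 10) + 4*z^2 + 2*z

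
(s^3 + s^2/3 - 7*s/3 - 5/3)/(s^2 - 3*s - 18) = (-3*s^3 - s^2 + 7*s + 5)/(3*(-s^2 + 3*s + 18))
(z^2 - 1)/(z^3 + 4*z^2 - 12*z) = (z^2 - 1)/(z*(z^2 + 4*z - 12))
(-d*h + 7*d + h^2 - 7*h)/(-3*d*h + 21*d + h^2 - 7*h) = (d - h)/(3*d - h)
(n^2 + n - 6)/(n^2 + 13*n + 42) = (n^2 + n - 6)/(n^2 + 13*n + 42)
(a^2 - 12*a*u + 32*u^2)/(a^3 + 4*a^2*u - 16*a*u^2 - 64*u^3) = (a - 8*u)/(a^2 + 8*a*u + 16*u^2)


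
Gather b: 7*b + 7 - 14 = 7*b - 7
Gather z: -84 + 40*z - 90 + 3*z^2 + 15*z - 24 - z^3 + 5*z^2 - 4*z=-z^3 + 8*z^2 + 51*z - 198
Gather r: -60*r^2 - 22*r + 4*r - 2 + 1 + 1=-60*r^2 - 18*r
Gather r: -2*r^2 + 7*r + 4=-2*r^2 + 7*r + 4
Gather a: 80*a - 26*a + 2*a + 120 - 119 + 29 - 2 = 56*a + 28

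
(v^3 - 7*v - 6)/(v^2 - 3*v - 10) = (v^2 - 2*v - 3)/(v - 5)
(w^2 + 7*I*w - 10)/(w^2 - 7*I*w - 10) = (-w^2 - 7*I*w + 10)/(-w^2 + 7*I*w + 10)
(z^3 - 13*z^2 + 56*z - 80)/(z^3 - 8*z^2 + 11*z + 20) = (z - 4)/(z + 1)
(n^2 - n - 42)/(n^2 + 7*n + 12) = (n^2 - n - 42)/(n^2 + 7*n + 12)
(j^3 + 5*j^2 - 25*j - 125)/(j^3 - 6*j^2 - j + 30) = (j^2 + 10*j + 25)/(j^2 - j - 6)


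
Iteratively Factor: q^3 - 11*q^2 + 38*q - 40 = (q - 4)*(q^2 - 7*q + 10) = (q - 4)*(q - 2)*(q - 5)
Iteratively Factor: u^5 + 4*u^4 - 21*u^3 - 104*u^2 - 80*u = (u + 4)*(u^4 - 21*u^2 - 20*u) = (u + 1)*(u + 4)*(u^3 - u^2 - 20*u) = (u - 5)*(u + 1)*(u + 4)*(u^2 + 4*u) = u*(u - 5)*(u + 1)*(u + 4)*(u + 4)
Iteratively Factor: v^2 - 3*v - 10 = (v - 5)*(v + 2)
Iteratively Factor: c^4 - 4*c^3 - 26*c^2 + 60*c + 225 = (c + 3)*(c^3 - 7*c^2 - 5*c + 75) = (c - 5)*(c + 3)*(c^2 - 2*c - 15) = (c - 5)*(c + 3)^2*(c - 5)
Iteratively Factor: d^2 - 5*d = (d - 5)*(d)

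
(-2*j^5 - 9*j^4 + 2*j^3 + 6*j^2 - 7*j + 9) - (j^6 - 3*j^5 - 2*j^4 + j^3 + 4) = -j^6 + j^5 - 7*j^4 + j^3 + 6*j^2 - 7*j + 5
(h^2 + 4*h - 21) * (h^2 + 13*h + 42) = h^4 + 17*h^3 + 73*h^2 - 105*h - 882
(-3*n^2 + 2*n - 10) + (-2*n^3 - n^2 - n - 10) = -2*n^3 - 4*n^2 + n - 20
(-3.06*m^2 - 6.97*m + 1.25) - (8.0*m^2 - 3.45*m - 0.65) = -11.06*m^2 - 3.52*m + 1.9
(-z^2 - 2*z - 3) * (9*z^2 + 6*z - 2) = -9*z^4 - 24*z^3 - 37*z^2 - 14*z + 6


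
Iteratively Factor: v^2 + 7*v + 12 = (v + 4)*(v + 3)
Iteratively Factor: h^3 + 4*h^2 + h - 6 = (h - 1)*(h^2 + 5*h + 6) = (h - 1)*(h + 3)*(h + 2)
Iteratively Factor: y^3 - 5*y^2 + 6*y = (y - 2)*(y^2 - 3*y) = y*(y - 2)*(y - 3)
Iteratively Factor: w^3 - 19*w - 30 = (w + 2)*(w^2 - 2*w - 15) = (w + 2)*(w + 3)*(w - 5)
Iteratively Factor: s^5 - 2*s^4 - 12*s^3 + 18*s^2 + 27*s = (s + 3)*(s^4 - 5*s^3 + 3*s^2 + 9*s) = s*(s + 3)*(s^3 - 5*s^2 + 3*s + 9) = s*(s + 1)*(s + 3)*(s^2 - 6*s + 9) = s*(s - 3)*(s + 1)*(s + 3)*(s - 3)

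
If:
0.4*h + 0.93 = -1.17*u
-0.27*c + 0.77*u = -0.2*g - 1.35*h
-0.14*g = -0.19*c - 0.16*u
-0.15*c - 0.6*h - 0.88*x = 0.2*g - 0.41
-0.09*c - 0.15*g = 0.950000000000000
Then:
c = -2.61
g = -4.76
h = 0.79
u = -1.07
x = 1.46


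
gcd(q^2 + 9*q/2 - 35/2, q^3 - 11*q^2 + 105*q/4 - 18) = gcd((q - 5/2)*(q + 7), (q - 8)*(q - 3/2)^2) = 1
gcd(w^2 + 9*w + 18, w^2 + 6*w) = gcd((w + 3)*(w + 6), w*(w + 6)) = w + 6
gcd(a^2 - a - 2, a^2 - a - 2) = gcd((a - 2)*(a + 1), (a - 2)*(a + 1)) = a^2 - a - 2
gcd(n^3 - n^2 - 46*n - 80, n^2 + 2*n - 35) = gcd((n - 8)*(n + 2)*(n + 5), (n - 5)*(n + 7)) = 1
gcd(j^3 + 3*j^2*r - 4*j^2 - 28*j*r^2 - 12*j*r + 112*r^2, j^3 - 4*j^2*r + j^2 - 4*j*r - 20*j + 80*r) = -j^2 + 4*j*r + 4*j - 16*r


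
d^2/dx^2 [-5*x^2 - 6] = -10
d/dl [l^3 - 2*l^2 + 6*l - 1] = 3*l^2 - 4*l + 6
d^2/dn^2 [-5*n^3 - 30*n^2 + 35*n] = -30*n - 60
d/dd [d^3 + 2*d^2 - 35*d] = 3*d^2 + 4*d - 35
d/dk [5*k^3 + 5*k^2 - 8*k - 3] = 15*k^2 + 10*k - 8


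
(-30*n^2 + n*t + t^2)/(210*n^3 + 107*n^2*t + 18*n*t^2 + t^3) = (-5*n + t)/(35*n^2 + 12*n*t + t^2)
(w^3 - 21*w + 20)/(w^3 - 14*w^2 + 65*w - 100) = (w^2 + 4*w - 5)/(w^2 - 10*w + 25)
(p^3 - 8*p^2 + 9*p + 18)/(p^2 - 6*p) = p - 2 - 3/p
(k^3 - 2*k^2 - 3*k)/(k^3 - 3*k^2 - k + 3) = k/(k - 1)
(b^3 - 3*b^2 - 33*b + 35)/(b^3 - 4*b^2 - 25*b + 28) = (b + 5)/(b + 4)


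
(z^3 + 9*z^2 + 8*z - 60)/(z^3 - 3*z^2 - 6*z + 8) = (z^3 + 9*z^2 + 8*z - 60)/(z^3 - 3*z^2 - 6*z + 8)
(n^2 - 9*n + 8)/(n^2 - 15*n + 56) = (n - 1)/(n - 7)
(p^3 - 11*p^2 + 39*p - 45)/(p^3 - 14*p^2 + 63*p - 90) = (p - 3)/(p - 6)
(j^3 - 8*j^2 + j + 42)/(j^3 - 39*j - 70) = (j - 3)/(j + 5)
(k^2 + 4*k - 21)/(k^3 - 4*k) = (k^2 + 4*k - 21)/(k*(k^2 - 4))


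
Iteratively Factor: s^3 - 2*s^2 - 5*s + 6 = (s - 3)*(s^2 + s - 2) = (s - 3)*(s - 1)*(s + 2)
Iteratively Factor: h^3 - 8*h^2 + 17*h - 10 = (h - 1)*(h^2 - 7*h + 10) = (h - 2)*(h - 1)*(h - 5)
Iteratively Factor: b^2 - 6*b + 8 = (b - 2)*(b - 4)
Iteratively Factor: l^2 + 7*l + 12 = (l + 4)*(l + 3)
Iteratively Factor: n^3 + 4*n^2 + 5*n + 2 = (n + 2)*(n^2 + 2*n + 1) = (n + 1)*(n + 2)*(n + 1)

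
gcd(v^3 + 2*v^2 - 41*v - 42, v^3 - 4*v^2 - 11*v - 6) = v^2 - 5*v - 6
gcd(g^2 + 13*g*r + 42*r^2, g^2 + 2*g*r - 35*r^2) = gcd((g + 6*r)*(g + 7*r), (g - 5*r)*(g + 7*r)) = g + 7*r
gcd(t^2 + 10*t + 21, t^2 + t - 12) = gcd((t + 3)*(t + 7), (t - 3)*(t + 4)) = 1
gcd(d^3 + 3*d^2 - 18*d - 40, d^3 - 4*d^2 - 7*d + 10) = d + 2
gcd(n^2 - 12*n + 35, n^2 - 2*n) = 1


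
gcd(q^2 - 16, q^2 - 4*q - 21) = 1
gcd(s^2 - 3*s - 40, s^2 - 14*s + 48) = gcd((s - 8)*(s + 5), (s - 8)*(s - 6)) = s - 8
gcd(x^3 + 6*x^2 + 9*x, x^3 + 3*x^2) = x^2 + 3*x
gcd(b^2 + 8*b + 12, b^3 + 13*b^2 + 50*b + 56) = b + 2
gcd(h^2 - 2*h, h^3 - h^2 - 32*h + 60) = h - 2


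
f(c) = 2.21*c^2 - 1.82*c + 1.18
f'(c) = 4.42*c - 1.82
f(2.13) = 7.33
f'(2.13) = 7.59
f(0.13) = 0.98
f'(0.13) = -1.25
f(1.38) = 2.88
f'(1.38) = 4.28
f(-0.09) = 1.36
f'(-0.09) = -2.22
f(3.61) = 23.41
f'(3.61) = 14.14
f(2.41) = 9.63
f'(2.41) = 8.83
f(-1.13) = 6.06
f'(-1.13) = -6.81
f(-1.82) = 11.81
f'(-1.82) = -9.86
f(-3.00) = 26.53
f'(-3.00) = -15.08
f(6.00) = 69.82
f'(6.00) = 24.70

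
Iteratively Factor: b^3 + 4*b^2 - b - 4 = (b + 1)*(b^2 + 3*b - 4) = (b - 1)*(b + 1)*(b + 4)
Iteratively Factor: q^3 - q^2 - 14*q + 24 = (q + 4)*(q^2 - 5*q + 6) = (q - 3)*(q + 4)*(q - 2)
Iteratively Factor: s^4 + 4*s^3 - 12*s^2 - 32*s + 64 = (s + 4)*(s^3 - 12*s + 16) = (s - 2)*(s + 4)*(s^2 + 2*s - 8) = (s - 2)^2*(s + 4)*(s + 4)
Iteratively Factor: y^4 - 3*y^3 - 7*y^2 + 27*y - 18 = (y - 1)*(y^3 - 2*y^2 - 9*y + 18) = (y - 3)*(y - 1)*(y^2 + y - 6) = (y - 3)*(y - 2)*(y - 1)*(y + 3)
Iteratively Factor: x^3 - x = (x)*(x^2 - 1) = x*(x - 1)*(x + 1)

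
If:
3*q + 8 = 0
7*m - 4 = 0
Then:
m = 4/7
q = -8/3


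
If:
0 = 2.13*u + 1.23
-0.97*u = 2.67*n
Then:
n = 0.21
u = -0.58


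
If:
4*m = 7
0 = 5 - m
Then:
No Solution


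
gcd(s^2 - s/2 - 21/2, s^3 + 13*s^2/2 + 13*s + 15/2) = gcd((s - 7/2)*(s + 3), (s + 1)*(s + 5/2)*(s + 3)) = s + 3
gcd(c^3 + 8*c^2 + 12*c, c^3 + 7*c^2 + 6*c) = c^2 + 6*c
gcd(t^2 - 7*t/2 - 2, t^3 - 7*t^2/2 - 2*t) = t^2 - 7*t/2 - 2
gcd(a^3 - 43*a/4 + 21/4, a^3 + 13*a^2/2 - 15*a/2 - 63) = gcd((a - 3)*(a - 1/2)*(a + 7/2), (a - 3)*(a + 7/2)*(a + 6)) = a^2 + a/2 - 21/2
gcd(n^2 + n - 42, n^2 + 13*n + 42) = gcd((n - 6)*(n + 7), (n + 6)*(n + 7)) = n + 7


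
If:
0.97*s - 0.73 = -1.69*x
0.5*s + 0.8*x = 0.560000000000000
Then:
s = 5.25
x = -2.58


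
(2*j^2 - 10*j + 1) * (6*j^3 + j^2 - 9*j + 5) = 12*j^5 - 58*j^4 - 22*j^3 + 101*j^2 - 59*j + 5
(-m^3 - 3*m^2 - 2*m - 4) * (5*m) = -5*m^4 - 15*m^3 - 10*m^2 - 20*m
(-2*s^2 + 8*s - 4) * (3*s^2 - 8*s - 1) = -6*s^4 + 40*s^3 - 74*s^2 + 24*s + 4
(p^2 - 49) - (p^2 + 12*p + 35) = -12*p - 84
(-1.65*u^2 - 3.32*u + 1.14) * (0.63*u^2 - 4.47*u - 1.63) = -1.0395*u^4 + 5.2839*u^3 + 18.2481*u^2 + 0.315799999999999*u - 1.8582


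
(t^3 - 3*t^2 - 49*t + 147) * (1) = t^3 - 3*t^2 - 49*t + 147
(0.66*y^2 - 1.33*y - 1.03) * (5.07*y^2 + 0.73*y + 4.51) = 3.3462*y^4 - 6.2613*y^3 - 3.2164*y^2 - 6.7502*y - 4.6453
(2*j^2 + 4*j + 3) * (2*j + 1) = 4*j^3 + 10*j^2 + 10*j + 3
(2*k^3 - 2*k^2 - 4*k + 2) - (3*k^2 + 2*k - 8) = 2*k^3 - 5*k^2 - 6*k + 10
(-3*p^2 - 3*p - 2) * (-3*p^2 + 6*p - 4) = 9*p^4 - 9*p^3 + 8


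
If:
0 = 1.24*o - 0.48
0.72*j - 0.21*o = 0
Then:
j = 0.11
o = 0.39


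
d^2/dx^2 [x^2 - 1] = 2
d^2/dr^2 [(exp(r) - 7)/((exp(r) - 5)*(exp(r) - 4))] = (exp(4*r) - 19*exp(3*r) + 69*exp(2*r) + 173*exp(r) - 860)*exp(r)/(exp(6*r) - 27*exp(5*r) + 303*exp(4*r) - 1809*exp(3*r) + 6060*exp(2*r) - 10800*exp(r) + 8000)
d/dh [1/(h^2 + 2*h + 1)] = 2*(-h - 1)/(h^2 + 2*h + 1)^2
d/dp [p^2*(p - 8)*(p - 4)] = 4*p*(p^2 - 9*p + 16)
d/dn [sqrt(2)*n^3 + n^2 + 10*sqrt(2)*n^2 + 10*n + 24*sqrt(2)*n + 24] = 3*sqrt(2)*n^2 + 2*n + 20*sqrt(2)*n + 10 + 24*sqrt(2)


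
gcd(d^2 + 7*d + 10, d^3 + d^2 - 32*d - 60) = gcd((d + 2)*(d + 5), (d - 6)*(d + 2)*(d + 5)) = d^2 + 7*d + 10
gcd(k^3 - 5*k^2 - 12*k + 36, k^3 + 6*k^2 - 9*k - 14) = k - 2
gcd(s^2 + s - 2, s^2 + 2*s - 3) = s - 1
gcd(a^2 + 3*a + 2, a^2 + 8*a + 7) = a + 1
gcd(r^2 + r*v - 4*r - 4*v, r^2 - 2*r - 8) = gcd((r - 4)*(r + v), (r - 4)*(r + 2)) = r - 4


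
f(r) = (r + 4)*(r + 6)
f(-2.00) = 8.00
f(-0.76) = 16.98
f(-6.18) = 0.39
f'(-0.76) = 8.48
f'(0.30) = 10.60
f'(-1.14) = 7.72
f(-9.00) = 15.00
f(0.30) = 27.09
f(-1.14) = 13.90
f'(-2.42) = 5.16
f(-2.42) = 5.66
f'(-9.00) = -8.00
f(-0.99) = 15.08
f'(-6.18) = -2.36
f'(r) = 2*r + 10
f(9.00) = 195.00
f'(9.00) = 28.00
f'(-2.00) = 6.00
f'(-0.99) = 8.02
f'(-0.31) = 9.38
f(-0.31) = 21.00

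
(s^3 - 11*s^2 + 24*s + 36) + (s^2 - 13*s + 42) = s^3 - 10*s^2 + 11*s + 78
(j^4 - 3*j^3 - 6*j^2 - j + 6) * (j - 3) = j^5 - 6*j^4 + 3*j^3 + 17*j^2 + 9*j - 18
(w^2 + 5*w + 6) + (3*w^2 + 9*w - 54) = 4*w^2 + 14*w - 48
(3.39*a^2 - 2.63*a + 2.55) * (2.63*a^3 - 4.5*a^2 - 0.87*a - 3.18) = 8.9157*a^5 - 22.1719*a^4 + 15.5922*a^3 - 19.9671*a^2 + 6.1449*a - 8.109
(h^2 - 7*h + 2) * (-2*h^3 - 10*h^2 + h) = -2*h^5 + 4*h^4 + 67*h^3 - 27*h^2 + 2*h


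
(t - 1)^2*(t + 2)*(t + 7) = t^4 + 7*t^3 - 3*t^2 - 19*t + 14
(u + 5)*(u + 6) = u^2 + 11*u + 30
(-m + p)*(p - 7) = -m*p + 7*m + p^2 - 7*p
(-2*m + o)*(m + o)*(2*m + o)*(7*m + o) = -28*m^4 - 32*m^3*o + 3*m^2*o^2 + 8*m*o^3 + o^4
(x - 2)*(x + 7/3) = x^2 + x/3 - 14/3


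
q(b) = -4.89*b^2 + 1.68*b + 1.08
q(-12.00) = -723.24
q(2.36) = -22.19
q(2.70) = -30.03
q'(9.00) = -86.34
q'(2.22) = -20.03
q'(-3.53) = 36.20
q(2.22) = -19.29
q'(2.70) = -24.73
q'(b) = 1.68 - 9.78*b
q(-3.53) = -65.78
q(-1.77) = -17.21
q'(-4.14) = 42.17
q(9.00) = -379.89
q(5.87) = -157.55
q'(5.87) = -55.73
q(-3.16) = -53.06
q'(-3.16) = 32.58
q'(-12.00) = 119.04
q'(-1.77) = 18.99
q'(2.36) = -21.40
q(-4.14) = -89.69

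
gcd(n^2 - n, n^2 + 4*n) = n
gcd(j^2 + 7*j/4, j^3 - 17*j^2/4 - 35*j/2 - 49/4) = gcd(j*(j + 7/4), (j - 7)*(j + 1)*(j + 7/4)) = j + 7/4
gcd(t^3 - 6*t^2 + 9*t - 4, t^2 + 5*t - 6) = t - 1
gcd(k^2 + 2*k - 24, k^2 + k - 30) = k + 6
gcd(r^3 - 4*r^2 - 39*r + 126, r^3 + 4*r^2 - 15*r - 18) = r^2 + 3*r - 18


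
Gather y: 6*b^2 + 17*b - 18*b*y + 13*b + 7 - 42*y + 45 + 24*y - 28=6*b^2 + 30*b + y*(-18*b - 18) + 24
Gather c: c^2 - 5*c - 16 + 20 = c^2 - 5*c + 4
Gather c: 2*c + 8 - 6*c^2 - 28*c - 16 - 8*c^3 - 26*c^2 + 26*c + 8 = -8*c^3 - 32*c^2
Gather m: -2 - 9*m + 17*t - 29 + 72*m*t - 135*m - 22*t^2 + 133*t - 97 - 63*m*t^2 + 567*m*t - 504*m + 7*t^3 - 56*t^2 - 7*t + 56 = m*(-63*t^2 + 639*t - 648) + 7*t^3 - 78*t^2 + 143*t - 72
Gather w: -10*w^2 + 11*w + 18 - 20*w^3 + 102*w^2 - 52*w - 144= -20*w^3 + 92*w^2 - 41*w - 126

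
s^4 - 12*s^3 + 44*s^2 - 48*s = s*(s - 6)*(s - 4)*(s - 2)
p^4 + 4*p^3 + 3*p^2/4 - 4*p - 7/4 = (p - 1)*(p + 1/2)*(p + 1)*(p + 7/2)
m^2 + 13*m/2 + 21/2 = (m + 3)*(m + 7/2)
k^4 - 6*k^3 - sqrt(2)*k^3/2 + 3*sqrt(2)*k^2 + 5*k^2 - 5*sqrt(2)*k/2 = k*(k - 5)*(k - 1)*(k - sqrt(2)/2)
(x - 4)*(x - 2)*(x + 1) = x^3 - 5*x^2 + 2*x + 8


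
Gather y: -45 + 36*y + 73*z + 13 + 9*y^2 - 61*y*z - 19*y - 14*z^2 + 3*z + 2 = 9*y^2 + y*(17 - 61*z) - 14*z^2 + 76*z - 30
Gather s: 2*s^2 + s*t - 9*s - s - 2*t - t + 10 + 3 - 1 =2*s^2 + s*(t - 10) - 3*t + 12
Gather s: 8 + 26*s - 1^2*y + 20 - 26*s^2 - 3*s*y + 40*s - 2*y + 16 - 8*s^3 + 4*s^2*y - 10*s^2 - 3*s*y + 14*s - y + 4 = -8*s^3 + s^2*(4*y - 36) + s*(80 - 6*y) - 4*y + 48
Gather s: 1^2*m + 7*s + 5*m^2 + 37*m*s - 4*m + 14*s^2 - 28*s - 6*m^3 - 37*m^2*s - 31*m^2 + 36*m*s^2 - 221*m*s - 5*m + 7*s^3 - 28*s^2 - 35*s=-6*m^3 - 26*m^2 - 8*m + 7*s^3 + s^2*(36*m - 14) + s*(-37*m^2 - 184*m - 56)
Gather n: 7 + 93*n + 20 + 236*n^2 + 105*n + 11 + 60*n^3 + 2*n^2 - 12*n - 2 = 60*n^3 + 238*n^2 + 186*n + 36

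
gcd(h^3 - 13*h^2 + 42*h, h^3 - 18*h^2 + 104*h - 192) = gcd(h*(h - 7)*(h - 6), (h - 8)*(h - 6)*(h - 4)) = h - 6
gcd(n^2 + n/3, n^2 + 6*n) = n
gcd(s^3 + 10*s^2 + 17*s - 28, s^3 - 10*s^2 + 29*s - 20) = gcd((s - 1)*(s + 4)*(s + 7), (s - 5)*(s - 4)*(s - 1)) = s - 1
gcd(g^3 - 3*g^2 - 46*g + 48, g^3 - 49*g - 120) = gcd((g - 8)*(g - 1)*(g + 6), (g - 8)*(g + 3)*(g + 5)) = g - 8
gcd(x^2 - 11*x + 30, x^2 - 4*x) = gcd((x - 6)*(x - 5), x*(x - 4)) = 1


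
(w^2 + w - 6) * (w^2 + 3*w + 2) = w^4 + 4*w^3 - w^2 - 16*w - 12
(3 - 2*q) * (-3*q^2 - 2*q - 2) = 6*q^3 - 5*q^2 - 2*q - 6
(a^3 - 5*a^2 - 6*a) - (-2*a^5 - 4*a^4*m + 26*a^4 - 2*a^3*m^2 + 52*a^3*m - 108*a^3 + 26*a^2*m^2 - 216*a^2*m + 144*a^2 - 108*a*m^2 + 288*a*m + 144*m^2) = 2*a^5 + 4*a^4*m - 26*a^4 + 2*a^3*m^2 - 52*a^3*m + 109*a^3 - 26*a^2*m^2 + 216*a^2*m - 149*a^2 + 108*a*m^2 - 288*a*m - 6*a - 144*m^2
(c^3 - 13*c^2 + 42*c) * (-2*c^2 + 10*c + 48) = -2*c^5 + 36*c^4 - 166*c^3 - 204*c^2 + 2016*c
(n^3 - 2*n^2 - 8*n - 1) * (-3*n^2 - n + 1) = -3*n^5 + 5*n^4 + 27*n^3 + 9*n^2 - 7*n - 1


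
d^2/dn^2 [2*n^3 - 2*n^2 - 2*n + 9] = 12*n - 4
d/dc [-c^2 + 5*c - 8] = 5 - 2*c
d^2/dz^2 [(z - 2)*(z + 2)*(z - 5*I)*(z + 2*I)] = 12*z^2 - 18*I*z + 12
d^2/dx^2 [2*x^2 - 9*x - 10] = 4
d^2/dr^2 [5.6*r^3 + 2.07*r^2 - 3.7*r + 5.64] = 33.6*r + 4.14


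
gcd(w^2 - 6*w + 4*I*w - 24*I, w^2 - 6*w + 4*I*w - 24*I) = w^2 + w*(-6 + 4*I) - 24*I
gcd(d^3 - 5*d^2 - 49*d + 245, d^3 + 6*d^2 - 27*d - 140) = d^2 + 2*d - 35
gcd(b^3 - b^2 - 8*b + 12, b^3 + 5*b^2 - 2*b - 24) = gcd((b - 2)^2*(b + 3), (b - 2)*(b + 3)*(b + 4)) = b^2 + b - 6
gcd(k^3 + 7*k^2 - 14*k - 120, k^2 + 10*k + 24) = k + 6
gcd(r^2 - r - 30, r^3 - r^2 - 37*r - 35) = r + 5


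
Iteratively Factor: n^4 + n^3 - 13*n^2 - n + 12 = (n - 3)*(n^3 + 4*n^2 - n - 4) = (n - 3)*(n + 4)*(n^2 - 1) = (n - 3)*(n - 1)*(n + 4)*(n + 1)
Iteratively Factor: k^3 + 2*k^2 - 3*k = (k - 1)*(k^2 + 3*k) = k*(k - 1)*(k + 3)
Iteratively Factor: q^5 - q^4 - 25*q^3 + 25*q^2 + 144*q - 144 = (q - 3)*(q^4 + 2*q^3 - 19*q^2 - 32*q + 48) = (q - 3)*(q + 4)*(q^3 - 2*q^2 - 11*q + 12) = (q - 3)*(q - 1)*(q + 4)*(q^2 - q - 12) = (q - 3)*(q - 1)*(q + 3)*(q + 4)*(q - 4)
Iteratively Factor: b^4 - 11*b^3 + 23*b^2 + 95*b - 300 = (b - 5)*(b^3 - 6*b^2 - 7*b + 60) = (b - 5)^2*(b^2 - b - 12) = (b - 5)^2*(b - 4)*(b + 3)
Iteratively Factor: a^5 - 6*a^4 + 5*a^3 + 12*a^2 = (a)*(a^4 - 6*a^3 + 5*a^2 + 12*a) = a^2*(a^3 - 6*a^2 + 5*a + 12) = a^2*(a - 3)*(a^2 - 3*a - 4) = a^2*(a - 3)*(a + 1)*(a - 4)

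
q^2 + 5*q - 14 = (q - 2)*(q + 7)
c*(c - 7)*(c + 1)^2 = c^4 - 5*c^3 - 13*c^2 - 7*c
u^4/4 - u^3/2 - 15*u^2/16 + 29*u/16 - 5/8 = (u/4 + 1/2)*(u - 5/2)*(u - 1)*(u - 1/2)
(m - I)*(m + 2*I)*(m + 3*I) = m^3 + 4*I*m^2 - m + 6*I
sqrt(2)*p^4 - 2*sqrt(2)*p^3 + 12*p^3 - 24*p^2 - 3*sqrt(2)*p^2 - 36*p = p*(p - 3)*(p + 6*sqrt(2))*(sqrt(2)*p + sqrt(2))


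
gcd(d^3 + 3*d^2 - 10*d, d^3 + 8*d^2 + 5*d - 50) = d^2 + 3*d - 10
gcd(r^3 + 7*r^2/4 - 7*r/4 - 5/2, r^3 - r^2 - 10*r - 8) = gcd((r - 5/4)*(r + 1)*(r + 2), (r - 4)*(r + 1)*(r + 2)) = r^2 + 3*r + 2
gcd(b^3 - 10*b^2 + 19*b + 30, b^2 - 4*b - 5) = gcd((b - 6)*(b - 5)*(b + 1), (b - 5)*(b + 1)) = b^2 - 4*b - 5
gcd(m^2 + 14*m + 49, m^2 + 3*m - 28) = m + 7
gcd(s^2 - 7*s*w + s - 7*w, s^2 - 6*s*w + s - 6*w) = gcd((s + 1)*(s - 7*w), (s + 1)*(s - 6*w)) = s + 1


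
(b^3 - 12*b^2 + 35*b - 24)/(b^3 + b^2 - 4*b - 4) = (b^3 - 12*b^2 + 35*b - 24)/(b^3 + b^2 - 4*b - 4)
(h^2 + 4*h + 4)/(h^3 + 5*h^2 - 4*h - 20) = (h + 2)/(h^2 + 3*h - 10)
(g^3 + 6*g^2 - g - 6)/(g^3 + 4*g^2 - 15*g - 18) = (g - 1)/(g - 3)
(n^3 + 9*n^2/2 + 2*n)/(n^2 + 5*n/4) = 2*(2*n^2 + 9*n + 4)/(4*n + 5)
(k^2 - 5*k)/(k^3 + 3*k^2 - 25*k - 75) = k/(k^2 + 8*k + 15)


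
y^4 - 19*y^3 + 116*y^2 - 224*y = y*(y - 8)*(y - 7)*(y - 4)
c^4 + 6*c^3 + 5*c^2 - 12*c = c*(c - 1)*(c + 3)*(c + 4)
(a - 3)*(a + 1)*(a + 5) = a^3 + 3*a^2 - 13*a - 15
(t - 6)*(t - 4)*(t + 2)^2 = t^4 - 6*t^3 - 12*t^2 + 56*t + 96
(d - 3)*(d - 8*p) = d^2 - 8*d*p - 3*d + 24*p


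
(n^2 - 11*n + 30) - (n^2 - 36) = 66 - 11*n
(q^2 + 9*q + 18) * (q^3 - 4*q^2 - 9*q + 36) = q^5 + 5*q^4 - 27*q^3 - 117*q^2 + 162*q + 648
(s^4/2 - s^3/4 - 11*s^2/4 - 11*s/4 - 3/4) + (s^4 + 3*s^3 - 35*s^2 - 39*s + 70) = 3*s^4/2 + 11*s^3/4 - 151*s^2/4 - 167*s/4 + 277/4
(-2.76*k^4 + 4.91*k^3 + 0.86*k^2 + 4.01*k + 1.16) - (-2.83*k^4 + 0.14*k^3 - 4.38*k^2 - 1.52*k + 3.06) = 0.0700000000000003*k^4 + 4.77*k^3 + 5.24*k^2 + 5.53*k - 1.9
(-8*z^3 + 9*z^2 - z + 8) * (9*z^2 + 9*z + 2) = -72*z^5 + 9*z^4 + 56*z^3 + 81*z^2 + 70*z + 16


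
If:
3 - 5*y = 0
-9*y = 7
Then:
No Solution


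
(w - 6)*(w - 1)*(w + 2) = w^3 - 5*w^2 - 8*w + 12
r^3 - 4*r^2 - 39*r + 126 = (r - 7)*(r - 3)*(r + 6)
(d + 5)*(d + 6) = d^2 + 11*d + 30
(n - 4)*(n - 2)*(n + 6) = n^3 - 28*n + 48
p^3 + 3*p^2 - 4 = (p - 1)*(p + 2)^2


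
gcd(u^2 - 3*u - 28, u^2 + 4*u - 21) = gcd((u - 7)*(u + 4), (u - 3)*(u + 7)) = 1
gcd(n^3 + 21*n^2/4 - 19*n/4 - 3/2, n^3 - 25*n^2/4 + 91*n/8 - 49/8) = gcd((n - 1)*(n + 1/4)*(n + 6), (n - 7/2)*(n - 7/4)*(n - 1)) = n - 1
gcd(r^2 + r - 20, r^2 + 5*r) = r + 5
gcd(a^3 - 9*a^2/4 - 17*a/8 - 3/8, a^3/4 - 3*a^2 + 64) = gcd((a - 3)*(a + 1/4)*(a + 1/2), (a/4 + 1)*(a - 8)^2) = 1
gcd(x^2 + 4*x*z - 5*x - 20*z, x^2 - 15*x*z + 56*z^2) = 1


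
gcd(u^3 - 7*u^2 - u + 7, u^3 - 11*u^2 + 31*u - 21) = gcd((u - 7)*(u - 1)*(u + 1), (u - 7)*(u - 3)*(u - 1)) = u^2 - 8*u + 7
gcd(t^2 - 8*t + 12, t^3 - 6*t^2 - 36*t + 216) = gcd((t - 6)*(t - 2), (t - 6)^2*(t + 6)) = t - 6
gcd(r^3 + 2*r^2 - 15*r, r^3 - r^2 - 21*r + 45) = r^2 + 2*r - 15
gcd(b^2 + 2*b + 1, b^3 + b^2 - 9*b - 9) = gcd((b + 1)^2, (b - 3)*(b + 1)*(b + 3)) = b + 1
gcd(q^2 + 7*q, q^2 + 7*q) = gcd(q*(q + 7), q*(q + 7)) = q^2 + 7*q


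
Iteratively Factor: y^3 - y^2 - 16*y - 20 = (y + 2)*(y^2 - 3*y - 10) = (y - 5)*(y + 2)*(y + 2)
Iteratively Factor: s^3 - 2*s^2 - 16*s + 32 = (s - 2)*(s^2 - 16) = (s - 4)*(s - 2)*(s + 4)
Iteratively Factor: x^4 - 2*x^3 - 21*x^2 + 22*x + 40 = (x + 1)*(x^3 - 3*x^2 - 18*x + 40) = (x + 1)*(x + 4)*(x^2 - 7*x + 10) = (x - 5)*(x + 1)*(x + 4)*(x - 2)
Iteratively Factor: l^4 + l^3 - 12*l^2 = (l + 4)*(l^3 - 3*l^2) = l*(l + 4)*(l^2 - 3*l) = l^2*(l + 4)*(l - 3)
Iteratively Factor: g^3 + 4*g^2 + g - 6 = (g - 1)*(g^2 + 5*g + 6) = (g - 1)*(g + 3)*(g + 2)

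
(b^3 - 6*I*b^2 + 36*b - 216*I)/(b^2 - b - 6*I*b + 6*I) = (b^2 + 36)/(b - 1)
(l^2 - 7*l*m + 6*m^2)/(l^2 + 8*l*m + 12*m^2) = (l^2 - 7*l*m + 6*m^2)/(l^2 + 8*l*m + 12*m^2)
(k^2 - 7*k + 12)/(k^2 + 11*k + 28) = (k^2 - 7*k + 12)/(k^2 + 11*k + 28)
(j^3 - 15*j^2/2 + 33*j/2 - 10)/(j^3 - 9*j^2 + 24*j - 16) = (j - 5/2)/(j - 4)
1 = 1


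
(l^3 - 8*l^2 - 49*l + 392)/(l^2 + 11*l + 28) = (l^2 - 15*l + 56)/(l + 4)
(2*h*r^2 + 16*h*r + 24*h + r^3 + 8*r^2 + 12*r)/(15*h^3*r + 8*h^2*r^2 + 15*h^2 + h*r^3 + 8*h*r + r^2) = (2*h*r^2 + 16*h*r + 24*h + r^3 + 8*r^2 + 12*r)/(15*h^3*r + 8*h^2*r^2 + 15*h^2 + h*r^3 + 8*h*r + r^2)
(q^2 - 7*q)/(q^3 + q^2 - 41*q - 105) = q/(q^2 + 8*q + 15)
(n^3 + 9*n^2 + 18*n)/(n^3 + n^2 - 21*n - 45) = n*(n + 6)/(n^2 - 2*n - 15)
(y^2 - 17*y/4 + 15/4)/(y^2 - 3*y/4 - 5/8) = 2*(y - 3)/(2*y + 1)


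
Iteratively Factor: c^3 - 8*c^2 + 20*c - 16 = (c - 4)*(c^2 - 4*c + 4) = (c - 4)*(c - 2)*(c - 2)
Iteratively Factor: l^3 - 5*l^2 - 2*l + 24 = (l + 2)*(l^2 - 7*l + 12) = (l - 4)*(l + 2)*(l - 3)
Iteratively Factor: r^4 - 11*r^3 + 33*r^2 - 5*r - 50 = (r + 1)*(r^3 - 12*r^2 + 45*r - 50) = (r - 5)*(r + 1)*(r^2 - 7*r + 10) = (r - 5)^2*(r + 1)*(r - 2)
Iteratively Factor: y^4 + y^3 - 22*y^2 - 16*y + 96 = (y + 3)*(y^3 - 2*y^2 - 16*y + 32) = (y + 3)*(y + 4)*(y^2 - 6*y + 8) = (y - 4)*(y + 3)*(y + 4)*(y - 2)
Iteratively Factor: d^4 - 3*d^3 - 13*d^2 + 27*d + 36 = (d - 3)*(d^3 - 13*d - 12) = (d - 4)*(d - 3)*(d^2 + 4*d + 3) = (d - 4)*(d - 3)*(d + 1)*(d + 3)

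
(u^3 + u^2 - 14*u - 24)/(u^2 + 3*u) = u - 2 - 8/u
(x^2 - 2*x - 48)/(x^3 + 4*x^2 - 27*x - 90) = (x - 8)/(x^2 - 2*x - 15)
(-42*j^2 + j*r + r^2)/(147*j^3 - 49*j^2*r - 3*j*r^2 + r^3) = (-6*j + r)/(21*j^2 - 10*j*r + r^2)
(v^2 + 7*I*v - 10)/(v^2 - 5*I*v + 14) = (v + 5*I)/(v - 7*I)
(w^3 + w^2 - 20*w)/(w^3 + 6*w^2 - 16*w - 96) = w*(w + 5)/(w^2 + 10*w + 24)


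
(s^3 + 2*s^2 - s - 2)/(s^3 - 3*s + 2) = (s + 1)/(s - 1)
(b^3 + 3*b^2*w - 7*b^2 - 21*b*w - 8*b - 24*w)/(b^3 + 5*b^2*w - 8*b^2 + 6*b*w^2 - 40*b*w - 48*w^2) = (b + 1)/(b + 2*w)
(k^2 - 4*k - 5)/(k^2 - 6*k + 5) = (k + 1)/(k - 1)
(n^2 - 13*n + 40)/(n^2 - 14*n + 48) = (n - 5)/(n - 6)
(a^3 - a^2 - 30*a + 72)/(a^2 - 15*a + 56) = (a^3 - a^2 - 30*a + 72)/(a^2 - 15*a + 56)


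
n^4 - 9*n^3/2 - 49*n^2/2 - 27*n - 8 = (n - 8)*(n + 1/2)*(n + 1)*(n + 2)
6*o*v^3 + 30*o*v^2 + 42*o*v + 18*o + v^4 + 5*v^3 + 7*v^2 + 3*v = (6*o + v)*(v + 1)^2*(v + 3)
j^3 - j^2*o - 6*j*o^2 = j*(j - 3*o)*(j + 2*o)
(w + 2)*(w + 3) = w^2 + 5*w + 6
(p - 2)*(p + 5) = p^2 + 3*p - 10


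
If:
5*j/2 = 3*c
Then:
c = 5*j/6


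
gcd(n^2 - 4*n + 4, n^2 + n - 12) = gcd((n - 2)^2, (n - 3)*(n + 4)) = 1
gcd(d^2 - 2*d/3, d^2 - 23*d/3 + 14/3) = d - 2/3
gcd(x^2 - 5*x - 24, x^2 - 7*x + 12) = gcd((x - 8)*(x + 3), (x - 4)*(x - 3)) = 1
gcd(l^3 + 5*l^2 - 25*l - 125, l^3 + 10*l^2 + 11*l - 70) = l + 5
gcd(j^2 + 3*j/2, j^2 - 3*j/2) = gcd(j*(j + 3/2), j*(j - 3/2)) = j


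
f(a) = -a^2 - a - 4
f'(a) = -2*a - 1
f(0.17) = -4.20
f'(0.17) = -1.34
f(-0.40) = -3.76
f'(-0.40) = -0.20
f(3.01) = -16.07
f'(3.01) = -7.02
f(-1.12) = -4.13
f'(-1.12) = 1.24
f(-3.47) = -12.57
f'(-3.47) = 5.94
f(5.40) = -38.56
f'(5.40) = -11.80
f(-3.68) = -13.86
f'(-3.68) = 6.36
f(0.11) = -4.12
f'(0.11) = -1.22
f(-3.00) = -10.00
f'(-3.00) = 5.00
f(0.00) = -4.00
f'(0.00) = -1.00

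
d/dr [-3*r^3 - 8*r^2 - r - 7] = -9*r^2 - 16*r - 1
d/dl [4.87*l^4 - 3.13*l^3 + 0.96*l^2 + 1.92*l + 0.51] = 19.48*l^3 - 9.39*l^2 + 1.92*l + 1.92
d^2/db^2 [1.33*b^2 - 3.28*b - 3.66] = 2.66000000000000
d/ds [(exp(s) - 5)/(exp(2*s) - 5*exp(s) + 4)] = (-(exp(s) - 5)*(2*exp(s) - 5) + exp(2*s) - 5*exp(s) + 4)*exp(s)/(exp(2*s) - 5*exp(s) + 4)^2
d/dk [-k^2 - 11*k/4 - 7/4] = -2*k - 11/4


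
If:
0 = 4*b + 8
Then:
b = -2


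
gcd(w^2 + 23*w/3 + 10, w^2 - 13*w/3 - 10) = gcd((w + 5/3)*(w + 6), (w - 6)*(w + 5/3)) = w + 5/3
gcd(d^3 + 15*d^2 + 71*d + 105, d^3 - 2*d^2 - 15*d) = d + 3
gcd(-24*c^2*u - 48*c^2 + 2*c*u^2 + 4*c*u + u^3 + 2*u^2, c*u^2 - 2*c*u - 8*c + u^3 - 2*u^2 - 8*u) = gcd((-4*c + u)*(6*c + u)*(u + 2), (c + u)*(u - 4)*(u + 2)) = u + 2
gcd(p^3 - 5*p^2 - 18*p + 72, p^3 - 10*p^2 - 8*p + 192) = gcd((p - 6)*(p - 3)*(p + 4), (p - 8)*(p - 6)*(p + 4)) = p^2 - 2*p - 24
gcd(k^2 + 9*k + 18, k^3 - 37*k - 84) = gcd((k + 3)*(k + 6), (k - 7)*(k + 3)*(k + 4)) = k + 3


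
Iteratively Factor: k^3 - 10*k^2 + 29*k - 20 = (k - 4)*(k^2 - 6*k + 5) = (k - 4)*(k - 1)*(k - 5)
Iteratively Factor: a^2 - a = (a)*(a - 1)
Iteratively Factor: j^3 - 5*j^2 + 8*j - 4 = (j - 2)*(j^2 - 3*j + 2) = (j - 2)^2*(j - 1)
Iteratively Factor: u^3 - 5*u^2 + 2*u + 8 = (u + 1)*(u^2 - 6*u + 8) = (u - 4)*(u + 1)*(u - 2)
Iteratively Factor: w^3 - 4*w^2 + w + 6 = (w - 3)*(w^2 - w - 2) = (w - 3)*(w + 1)*(w - 2)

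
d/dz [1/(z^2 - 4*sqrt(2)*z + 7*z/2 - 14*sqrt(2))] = 2*(-4*z - 7 + 8*sqrt(2))/(2*z^2 - 8*sqrt(2)*z + 7*z - 28*sqrt(2))^2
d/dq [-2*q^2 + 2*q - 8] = 2 - 4*q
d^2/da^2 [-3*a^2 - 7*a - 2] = -6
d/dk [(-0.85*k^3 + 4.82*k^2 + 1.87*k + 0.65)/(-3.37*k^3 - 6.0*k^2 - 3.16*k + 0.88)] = (21.3434*k^4 + 17.9758*k^3 + 0.316299999999998*k^2 + 16.2832*k + 3.6996)/(11.3569*k^6 + 40.44*k^5 + 57.2984*k^4 + 31.9888*k^3 - 0.574399999999999*k^2 - 5.5616*k + 0.7744)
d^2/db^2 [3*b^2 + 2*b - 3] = 6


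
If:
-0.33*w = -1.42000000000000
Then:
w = 4.30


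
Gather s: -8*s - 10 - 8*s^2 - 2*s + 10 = -8*s^2 - 10*s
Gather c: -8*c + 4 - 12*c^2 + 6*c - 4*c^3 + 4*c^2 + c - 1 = -4*c^3 - 8*c^2 - c + 3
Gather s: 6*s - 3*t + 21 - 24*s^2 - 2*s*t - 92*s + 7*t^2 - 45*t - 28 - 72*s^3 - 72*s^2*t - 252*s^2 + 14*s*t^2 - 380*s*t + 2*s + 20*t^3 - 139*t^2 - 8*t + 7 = -72*s^3 + s^2*(-72*t - 276) + s*(14*t^2 - 382*t - 84) + 20*t^3 - 132*t^2 - 56*t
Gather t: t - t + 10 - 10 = 0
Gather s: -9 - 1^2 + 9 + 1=0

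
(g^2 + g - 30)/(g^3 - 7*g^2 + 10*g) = (g + 6)/(g*(g - 2))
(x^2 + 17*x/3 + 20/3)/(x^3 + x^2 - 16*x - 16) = (x + 5/3)/(x^2 - 3*x - 4)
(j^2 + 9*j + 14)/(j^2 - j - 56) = (j + 2)/(j - 8)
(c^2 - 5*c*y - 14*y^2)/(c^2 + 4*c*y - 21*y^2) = (c^2 - 5*c*y - 14*y^2)/(c^2 + 4*c*y - 21*y^2)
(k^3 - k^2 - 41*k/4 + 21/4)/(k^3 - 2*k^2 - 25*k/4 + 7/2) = (k + 3)/(k + 2)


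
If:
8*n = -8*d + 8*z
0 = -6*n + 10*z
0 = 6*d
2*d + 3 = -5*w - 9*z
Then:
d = 0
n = 0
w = -3/5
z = 0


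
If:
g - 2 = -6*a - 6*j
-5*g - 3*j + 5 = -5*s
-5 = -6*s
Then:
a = 1/36 - 9*j/10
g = 11/6 - 3*j/5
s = 5/6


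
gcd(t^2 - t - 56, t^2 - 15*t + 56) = t - 8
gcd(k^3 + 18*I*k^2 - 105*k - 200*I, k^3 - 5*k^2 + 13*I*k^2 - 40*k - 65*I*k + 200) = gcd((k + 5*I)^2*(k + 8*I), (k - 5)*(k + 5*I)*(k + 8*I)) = k^2 + 13*I*k - 40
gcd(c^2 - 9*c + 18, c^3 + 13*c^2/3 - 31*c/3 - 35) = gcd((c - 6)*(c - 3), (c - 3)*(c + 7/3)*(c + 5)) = c - 3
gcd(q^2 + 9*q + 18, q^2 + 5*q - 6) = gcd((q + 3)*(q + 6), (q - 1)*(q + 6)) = q + 6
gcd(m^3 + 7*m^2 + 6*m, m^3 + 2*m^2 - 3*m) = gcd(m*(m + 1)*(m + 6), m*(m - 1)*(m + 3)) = m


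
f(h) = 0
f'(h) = 0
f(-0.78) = 0.00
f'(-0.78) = 0.00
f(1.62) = 0.00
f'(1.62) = 0.00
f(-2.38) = 0.00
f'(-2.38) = 0.00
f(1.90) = 0.00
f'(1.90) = 0.00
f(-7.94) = 0.00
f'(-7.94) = 0.00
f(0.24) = 0.00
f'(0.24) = 0.00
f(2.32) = 0.00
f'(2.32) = 0.00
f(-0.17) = 0.00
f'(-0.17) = 0.00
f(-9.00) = 0.00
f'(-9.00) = 0.00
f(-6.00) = 0.00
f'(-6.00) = 0.00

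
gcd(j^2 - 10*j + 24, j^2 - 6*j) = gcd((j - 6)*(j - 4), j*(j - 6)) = j - 6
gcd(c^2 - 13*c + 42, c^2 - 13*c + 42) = c^2 - 13*c + 42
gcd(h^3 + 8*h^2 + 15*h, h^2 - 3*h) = h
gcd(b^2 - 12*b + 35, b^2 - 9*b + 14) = b - 7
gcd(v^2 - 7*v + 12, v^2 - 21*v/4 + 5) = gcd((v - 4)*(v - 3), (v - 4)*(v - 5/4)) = v - 4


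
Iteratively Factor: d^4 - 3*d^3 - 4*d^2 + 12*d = (d + 2)*(d^3 - 5*d^2 + 6*d) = (d - 2)*(d + 2)*(d^2 - 3*d) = d*(d - 2)*(d + 2)*(d - 3)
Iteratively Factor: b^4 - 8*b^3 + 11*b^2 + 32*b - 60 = (b - 3)*(b^3 - 5*b^2 - 4*b + 20) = (b - 3)*(b - 2)*(b^2 - 3*b - 10) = (b - 5)*(b - 3)*(b - 2)*(b + 2)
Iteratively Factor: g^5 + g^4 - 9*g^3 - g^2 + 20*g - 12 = (g - 1)*(g^4 + 2*g^3 - 7*g^2 - 8*g + 12) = (g - 1)*(g + 2)*(g^3 - 7*g + 6) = (g - 1)*(g + 2)*(g + 3)*(g^2 - 3*g + 2) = (g - 2)*(g - 1)*(g + 2)*(g + 3)*(g - 1)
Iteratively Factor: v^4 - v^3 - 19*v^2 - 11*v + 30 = (v - 1)*(v^3 - 19*v - 30) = (v - 1)*(v + 2)*(v^2 - 2*v - 15) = (v - 1)*(v + 2)*(v + 3)*(v - 5)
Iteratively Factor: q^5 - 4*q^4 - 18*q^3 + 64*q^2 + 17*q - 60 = (q + 4)*(q^4 - 8*q^3 + 14*q^2 + 8*q - 15) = (q - 3)*(q + 4)*(q^3 - 5*q^2 - q + 5) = (q - 5)*(q - 3)*(q + 4)*(q^2 - 1) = (q - 5)*(q - 3)*(q - 1)*(q + 4)*(q + 1)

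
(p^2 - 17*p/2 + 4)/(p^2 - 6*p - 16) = (p - 1/2)/(p + 2)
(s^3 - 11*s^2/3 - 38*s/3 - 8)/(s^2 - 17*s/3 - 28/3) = (s^2 - 5*s - 6)/(s - 7)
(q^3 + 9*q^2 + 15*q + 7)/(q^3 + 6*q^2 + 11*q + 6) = (q^2 + 8*q + 7)/(q^2 + 5*q + 6)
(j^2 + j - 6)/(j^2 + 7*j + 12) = (j - 2)/(j + 4)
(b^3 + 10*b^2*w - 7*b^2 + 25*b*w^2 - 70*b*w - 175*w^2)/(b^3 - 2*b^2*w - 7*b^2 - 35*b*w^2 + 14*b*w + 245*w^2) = (-b - 5*w)/(-b + 7*w)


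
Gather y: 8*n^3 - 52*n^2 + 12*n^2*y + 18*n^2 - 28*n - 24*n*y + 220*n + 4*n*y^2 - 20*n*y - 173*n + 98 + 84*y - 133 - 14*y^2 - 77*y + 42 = 8*n^3 - 34*n^2 + 19*n + y^2*(4*n - 14) + y*(12*n^2 - 44*n + 7) + 7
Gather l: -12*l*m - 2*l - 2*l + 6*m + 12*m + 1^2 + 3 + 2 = l*(-12*m - 4) + 18*m + 6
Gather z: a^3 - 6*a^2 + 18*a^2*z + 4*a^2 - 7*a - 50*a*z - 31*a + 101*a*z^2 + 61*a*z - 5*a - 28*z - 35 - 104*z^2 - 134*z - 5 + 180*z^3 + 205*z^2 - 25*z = a^3 - 2*a^2 - 43*a + 180*z^3 + z^2*(101*a + 101) + z*(18*a^2 + 11*a - 187) - 40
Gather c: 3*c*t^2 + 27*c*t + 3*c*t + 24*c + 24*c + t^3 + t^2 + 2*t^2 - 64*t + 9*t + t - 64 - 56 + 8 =c*(3*t^2 + 30*t + 48) + t^3 + 3*t^2 - 54*t - 112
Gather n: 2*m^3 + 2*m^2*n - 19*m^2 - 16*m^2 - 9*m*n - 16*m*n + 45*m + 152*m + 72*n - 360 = 2*m^3 - 35*m^2 + 197*m + n*(2*m^2 - 25*m + 72) - 360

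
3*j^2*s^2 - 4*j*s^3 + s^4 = s^2*(-3*j + s)*(-j + s)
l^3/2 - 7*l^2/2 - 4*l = l*(l/2 + 1/2)*(l - 8)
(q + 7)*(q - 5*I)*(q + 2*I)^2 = q^4 + 7*q^3 - I*q^3 + 16*q^2 - 7*I*q^2 + 112*q + 20*I*q + 140*I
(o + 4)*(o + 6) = o^2 + 10*o + 24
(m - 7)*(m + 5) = m^2 - 2*m - 35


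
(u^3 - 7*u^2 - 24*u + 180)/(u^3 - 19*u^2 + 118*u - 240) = (u^2 - u - 30)/(u^2 - 13*u + 40)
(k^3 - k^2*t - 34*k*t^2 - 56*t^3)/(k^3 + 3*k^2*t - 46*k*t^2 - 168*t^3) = (k + 2*t)/(k + 6*t)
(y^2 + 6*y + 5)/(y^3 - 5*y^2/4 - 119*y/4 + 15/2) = 4*(y + 1)/(4*y^2 - 25*y + 6)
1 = 1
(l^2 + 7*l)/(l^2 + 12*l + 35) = l/(l + 5)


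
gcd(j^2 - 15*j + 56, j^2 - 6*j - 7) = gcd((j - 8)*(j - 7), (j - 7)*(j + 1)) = j - 7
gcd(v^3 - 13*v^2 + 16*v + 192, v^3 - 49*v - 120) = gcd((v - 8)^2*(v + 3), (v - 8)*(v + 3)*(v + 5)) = v^2 - 5*v - 24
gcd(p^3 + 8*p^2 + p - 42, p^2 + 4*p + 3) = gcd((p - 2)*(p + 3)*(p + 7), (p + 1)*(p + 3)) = p + 3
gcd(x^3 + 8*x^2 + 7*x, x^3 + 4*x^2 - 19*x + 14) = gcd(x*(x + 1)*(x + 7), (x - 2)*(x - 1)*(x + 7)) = x + 7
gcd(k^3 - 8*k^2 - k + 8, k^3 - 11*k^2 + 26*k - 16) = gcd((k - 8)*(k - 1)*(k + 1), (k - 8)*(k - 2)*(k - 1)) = k^2 - 9*k + 8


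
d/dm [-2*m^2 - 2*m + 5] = -4*m - 2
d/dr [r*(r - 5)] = 2*r - 5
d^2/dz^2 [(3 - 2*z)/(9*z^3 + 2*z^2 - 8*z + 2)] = 4*(-243*z^5 + 675*z^4 + 140*z^3 - 198*z^2 - 141*z + 74)/(729*z^9 + 486*z^8 - 1836*z^7 - 370*z^6 + 1848*z^5 - 456*z^4 - 596*z^3 + 408*z^2 - 96*z + 8)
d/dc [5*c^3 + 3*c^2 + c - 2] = 15*c^2 + 6*c + 1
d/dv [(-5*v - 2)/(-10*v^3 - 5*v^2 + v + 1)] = (50*v^3 + 25*v^2 - 5*v - (5*v + 2)*(30*v^2 + 10*v - 1) - 5)/(10*v^3 + 5*v^2 - v - 1)^2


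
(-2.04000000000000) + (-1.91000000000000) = -3.95000000000000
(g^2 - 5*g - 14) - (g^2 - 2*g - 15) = 1 - 3*g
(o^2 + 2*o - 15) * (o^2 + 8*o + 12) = o^4 + 10*o^3 + 13*o^2 - 96*o - 180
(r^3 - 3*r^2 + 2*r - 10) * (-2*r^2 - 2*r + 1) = -2*r^5 + 4*r^4 + 3*r^3 + 13*r^2 + 22*r - 10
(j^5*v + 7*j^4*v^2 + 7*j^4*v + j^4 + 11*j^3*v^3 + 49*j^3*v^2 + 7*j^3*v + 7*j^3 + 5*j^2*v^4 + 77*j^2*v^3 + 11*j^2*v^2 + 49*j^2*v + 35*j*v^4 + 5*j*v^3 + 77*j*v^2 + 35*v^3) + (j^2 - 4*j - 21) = j^5*v + 7*j^4*v^2 + 7*j^4*v + j^4 + 11*j^3*v^3 + 49*j^3*v^2 + 7*j^3*v + 7*j^3 + 5*j^2*v^4 + 77*j^2*v^3 + 11*j^2*v^2 + 49*j^2*v + j^2 + 35*j*v^4 + 5*j*v^3 + 77*j*v^2 - 4*j + 35*v^3 - 21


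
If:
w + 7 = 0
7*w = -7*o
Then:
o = 7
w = -7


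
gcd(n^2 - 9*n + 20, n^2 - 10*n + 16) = 1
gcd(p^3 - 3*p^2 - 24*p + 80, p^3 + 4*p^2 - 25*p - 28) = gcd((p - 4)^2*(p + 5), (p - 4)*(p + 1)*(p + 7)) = p - 4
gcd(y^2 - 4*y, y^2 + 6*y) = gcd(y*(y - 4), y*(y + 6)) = y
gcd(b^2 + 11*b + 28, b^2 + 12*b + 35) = b + 7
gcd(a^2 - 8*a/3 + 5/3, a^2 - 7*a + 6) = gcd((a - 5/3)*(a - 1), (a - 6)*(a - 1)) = a - 1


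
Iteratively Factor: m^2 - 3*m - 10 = (m - 5)*(m + 2)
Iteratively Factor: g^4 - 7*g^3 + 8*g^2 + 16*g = (g - 4)*(g^3 - 3*g^2 - 4*g) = (g - 4)^2*(g^2 + g) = (g - 4)^2*(g + 1)*(g)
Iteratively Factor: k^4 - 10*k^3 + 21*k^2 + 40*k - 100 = (k - 2)*(k^3 - 8*k^2 + 5*k + 50) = (k - 5)*(k - 2)*(k^2 - 3*k - 10) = (k - 5)^2*(k - 2)*(k + 2)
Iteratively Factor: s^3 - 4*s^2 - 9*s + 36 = (s + 3)*(s^2 - 7*s + 12) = (s - 4)*(s + 3)*(s - 3)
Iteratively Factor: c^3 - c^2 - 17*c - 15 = (c + 1)*(c^2 - 2*c - 15) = (c + 1)*(c + 3)*(c - 5)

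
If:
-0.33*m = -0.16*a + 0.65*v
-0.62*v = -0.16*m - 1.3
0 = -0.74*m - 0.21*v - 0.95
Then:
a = 3.07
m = -1.75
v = 1.65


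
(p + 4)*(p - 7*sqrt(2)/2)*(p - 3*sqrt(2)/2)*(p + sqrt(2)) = p^4 - 4*sqrt(2)*p^3 + 4*p^3 - 16*sqrt(2)*p^2 + p^2/2 + 2*p + 21*sqrt(2)*p/2 + 42*sqrt(2)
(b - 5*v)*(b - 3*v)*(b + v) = b^3 - 7*b^2*v + 7*b*v^2 + 15*v^3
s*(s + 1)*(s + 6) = s^3 + 7*s^2 + 6*s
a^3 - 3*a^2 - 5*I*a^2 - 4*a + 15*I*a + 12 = (a - 3)*(a - 4*I)*(a - I)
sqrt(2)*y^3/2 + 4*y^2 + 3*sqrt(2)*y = y*(y + 3*sqrt(2))*(sqrt(2)*y/2 + 1)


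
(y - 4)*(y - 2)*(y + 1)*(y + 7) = y^4 + 2*y^3 - 33*y^2 + 22*y + 56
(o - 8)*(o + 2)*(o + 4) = o^3 - 2*o^2 - 40*o - 64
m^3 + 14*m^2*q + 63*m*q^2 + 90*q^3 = (m + 3*q)*(m + 5*q)*(m + 6*q)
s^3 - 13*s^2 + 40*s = s*(s - 8)*(s - 5)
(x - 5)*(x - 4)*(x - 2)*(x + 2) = x^4 - 9*x^3 + 16*x^2 + 36*x - 80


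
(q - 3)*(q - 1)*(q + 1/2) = q^3 - 7*q^2/2 + q + 3/2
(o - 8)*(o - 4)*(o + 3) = o^3 - 9*o^2 - 4*o + 96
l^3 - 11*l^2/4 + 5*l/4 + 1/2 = (l - 2)*(l - 1)*(l + 1/4)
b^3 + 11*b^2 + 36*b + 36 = (b + 2)*(b + 3)*(b + 6)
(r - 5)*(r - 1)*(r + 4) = r^3 - 2*r^2 - 19*r + 20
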